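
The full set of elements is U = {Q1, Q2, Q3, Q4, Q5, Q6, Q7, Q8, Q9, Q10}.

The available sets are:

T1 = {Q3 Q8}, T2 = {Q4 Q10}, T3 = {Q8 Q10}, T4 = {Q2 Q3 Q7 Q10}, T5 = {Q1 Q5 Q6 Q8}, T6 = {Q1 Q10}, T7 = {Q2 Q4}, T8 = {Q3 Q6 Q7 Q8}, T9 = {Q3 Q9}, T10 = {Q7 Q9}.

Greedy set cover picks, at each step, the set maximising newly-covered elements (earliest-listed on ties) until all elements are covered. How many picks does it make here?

Greedy: pick T4 (covers 4 new) → pick T5 (covers 4 new) → pick T2 (covers 1 new) → pick T9 (covers 1 new). Total picks: 4.

4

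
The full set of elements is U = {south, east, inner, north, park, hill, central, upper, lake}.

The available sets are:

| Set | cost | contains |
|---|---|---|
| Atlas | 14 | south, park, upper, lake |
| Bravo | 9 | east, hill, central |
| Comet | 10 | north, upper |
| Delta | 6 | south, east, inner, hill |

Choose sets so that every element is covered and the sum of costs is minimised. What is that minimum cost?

Atlas, Bravo, Comet, Delta together cover every element (Atlas ∪ Bravo ∪ Comet ∪ Delta = {south, east, inner, north, park, hill, central, upper, lake}); total cost 14 + 9 + 10 + 6 = 39.
No covering selection has total cost below 39.

39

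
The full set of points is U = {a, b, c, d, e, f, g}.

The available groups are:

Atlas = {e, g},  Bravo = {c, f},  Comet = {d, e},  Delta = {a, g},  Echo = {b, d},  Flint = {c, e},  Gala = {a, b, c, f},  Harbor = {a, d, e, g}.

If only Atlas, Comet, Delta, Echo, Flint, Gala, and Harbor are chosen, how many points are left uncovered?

0

Union of Atlas, Comet, Delta, Echo, Flint, Gala, Harbor = {a, b, c, d, e, f, g} — that's every point, so 0 are uncovered.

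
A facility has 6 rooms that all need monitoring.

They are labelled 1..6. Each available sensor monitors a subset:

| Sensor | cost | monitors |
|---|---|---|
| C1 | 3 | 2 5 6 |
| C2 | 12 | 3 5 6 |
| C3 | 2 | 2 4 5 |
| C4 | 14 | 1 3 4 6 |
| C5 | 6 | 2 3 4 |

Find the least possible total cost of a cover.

C3, C4 together cover every room (C3 ∪ C4 = {1, 2, 3, 4, 5, 6}); total cost 2 + 14 = 16.
The greedy pick C3, C1, C5, C4 costs 25; no covering selection beats 16.

16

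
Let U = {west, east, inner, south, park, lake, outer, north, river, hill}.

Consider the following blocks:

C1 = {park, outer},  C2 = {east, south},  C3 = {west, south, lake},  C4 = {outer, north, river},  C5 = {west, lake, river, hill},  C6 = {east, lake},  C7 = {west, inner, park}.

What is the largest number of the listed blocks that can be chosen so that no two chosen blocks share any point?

3

C4, C6, C7 are pairwise disjoint (C4={outer,north,river}; C6={east,lake}; C7={west,inner,park}).
Every remaining block overlaps one of these, and no 4 of the listed blocks are pairwise disjoint, so 3 is the maximum.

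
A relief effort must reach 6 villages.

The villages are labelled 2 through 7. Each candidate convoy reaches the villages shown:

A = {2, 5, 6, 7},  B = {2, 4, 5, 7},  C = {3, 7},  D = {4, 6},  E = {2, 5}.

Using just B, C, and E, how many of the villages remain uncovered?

1

Union of B, C, E = {2, 3, 4, 5, 7}.
Not covered: 6 — 1 village.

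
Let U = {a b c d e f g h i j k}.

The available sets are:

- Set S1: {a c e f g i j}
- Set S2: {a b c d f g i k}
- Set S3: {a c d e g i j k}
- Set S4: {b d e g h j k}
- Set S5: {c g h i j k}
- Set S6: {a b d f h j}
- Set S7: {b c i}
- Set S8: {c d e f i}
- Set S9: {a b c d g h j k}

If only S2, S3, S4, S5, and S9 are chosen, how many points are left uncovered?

0

Union of S2, S3, S4, S5, S9 = {a, b, c, d, e, f, g, h, i, j, k} — that's every point, so 0 are uncovered.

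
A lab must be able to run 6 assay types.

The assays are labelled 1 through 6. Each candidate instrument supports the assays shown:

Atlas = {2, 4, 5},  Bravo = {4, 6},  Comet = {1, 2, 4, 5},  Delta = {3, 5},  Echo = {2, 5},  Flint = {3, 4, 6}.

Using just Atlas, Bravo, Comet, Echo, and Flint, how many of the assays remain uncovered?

0

Union of Atlas, Bravo, Comet, Echo, Flint = {1, 2, 3, 4, 5, 6} — that's every assay, so 0 are uncovered.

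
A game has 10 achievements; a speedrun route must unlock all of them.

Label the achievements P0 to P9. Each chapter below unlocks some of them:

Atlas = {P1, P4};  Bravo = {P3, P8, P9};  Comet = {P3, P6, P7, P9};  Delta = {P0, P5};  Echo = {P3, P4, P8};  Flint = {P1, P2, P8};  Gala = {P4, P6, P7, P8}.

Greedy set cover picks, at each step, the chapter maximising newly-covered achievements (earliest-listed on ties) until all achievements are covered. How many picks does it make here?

Greedy: pick Comet (covers 4 new) → pick Flint (covers 3 new) → pick Delta (covers 2 new) → pick Atlas (covers 1 new). Total picks: 4.

4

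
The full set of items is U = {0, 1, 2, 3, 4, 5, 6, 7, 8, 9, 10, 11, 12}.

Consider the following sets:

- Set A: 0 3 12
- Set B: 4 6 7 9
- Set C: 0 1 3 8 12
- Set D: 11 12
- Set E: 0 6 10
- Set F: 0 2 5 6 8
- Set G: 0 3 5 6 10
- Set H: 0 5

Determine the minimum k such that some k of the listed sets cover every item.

Take {B, C, D, E, F}. Their union is {0, 1, 2, 3, 4, 5, 6, 7, 8, 9, 10, 11, 12}, which is all 13 items.
No 4 of the 8 sets cover everything (all 70 combinations miss at least one item), so 5 is optimal.

5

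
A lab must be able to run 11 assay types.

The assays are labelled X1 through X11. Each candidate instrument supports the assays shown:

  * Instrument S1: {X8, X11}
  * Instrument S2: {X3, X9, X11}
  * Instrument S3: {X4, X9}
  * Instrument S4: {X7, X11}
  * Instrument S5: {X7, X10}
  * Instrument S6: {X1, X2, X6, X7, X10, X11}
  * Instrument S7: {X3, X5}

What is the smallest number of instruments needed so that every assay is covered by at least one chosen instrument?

S1 and S3 and S6 and S7 together: S1 ∪ S3 ∪ S6 ∪ S7 = {X1, X2, X3, X4, X5, X6, X7, X8, X9, X10, X11} — every assay is covered.
Only S6 contains X1, so S6 is forced; the remaining 5 assays need at least 3 more instruments (each remaining instrument adds at most 2) — so at least 4 instruments are needed, and 4 is optimal.

4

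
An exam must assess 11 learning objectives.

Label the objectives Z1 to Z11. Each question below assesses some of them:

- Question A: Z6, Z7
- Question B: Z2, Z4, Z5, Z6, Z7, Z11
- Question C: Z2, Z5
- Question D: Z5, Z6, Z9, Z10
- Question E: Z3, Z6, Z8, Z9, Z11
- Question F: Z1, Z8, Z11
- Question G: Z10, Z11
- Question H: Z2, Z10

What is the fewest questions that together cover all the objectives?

4

Take {B, E, F, G}. Their union is {Z1, Z2, Z3, Z4, Z5, Z6, Z7, Z8, Z9, Z10, Z11}, which is all 11 objectives.
No 3 of the 8 questions cover everything (all 56 combinations miss at least one objective), so 4 is optimal.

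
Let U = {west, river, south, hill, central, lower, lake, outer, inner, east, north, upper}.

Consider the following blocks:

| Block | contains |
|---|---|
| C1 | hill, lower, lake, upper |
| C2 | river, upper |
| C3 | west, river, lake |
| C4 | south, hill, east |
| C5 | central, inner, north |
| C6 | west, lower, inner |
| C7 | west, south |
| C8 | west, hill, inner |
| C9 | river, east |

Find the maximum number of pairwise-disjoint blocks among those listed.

4

C1, C5, C7, C9 are pairwise disjoint (C1={hill,lower,lake,upper}; C5={central,inner,north}; C7={west,south}; C9={river,east}).
Every remaining block overlaps one of these, and no 5 of the listed blocks are pairwise disjoint, so 4 is the maximum.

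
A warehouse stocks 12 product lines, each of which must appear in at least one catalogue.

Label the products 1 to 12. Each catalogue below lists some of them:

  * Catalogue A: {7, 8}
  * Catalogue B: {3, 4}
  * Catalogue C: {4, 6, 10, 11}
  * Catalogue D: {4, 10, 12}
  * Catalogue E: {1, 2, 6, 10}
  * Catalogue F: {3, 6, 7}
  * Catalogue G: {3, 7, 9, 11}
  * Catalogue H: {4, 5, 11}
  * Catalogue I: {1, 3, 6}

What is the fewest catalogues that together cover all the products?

5

A and D and E and G and H together: A ∪ D ∪ E ∪ G ∪ H = {1, 2, 3, 4, 5, 6, 7, 8, 9, 10, 11, 12} — every product is covered.
No 4 of the 9 catalogues cover everything (all 126 combinations miss at least one product), so 5 is optimal.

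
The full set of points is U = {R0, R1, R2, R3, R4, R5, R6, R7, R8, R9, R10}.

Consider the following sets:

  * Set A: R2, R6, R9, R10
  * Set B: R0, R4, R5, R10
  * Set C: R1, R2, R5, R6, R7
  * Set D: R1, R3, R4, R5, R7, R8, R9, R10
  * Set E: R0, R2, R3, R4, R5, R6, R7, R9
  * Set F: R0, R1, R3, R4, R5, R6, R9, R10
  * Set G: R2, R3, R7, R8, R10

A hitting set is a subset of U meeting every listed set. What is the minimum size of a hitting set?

Take H = {R7, R10}. Each listed set contains at least one of these, so H is a hitting set of size 2.
No single point lies in every set, so at least 2 are needed and 2 is optimal.

2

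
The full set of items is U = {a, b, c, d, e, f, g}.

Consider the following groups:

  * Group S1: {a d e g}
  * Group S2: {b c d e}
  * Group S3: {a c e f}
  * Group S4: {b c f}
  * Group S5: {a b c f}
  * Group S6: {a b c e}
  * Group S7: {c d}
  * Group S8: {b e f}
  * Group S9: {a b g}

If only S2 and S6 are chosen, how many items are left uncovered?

2

Union of S2, S6 = {a, b, c, d, e}.
Not covered: f, g — 2 items.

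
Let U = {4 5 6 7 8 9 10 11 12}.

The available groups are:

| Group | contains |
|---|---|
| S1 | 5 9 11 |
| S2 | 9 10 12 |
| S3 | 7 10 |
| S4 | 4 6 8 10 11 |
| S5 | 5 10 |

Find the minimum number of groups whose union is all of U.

S2 and S3 and S4 and S5 together: S2 ∪ S3 ∪ S4 ∪ S5 = {4, 5, 6, 7, 8, 9, 10, 11, 12} — every element is covered.
No 3 of the 5 groups cover everything (all 10 combinations miss at least one element), so 4 is optimal.

4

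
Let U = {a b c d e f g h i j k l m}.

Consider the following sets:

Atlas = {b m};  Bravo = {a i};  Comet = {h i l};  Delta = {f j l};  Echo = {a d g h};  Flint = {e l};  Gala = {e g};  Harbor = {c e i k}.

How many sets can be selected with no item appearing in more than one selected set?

Atlas, Bravo, Delta, Gala are pairwise disjoint (Atlas={b,m}; Bravo={a,i}; Delta={f,j,l}; Gala={e,g}).
Every remaining set overlaps one of these, and no 5 of the listed sets are pairwise disjoint, so 4 is the maximum.

4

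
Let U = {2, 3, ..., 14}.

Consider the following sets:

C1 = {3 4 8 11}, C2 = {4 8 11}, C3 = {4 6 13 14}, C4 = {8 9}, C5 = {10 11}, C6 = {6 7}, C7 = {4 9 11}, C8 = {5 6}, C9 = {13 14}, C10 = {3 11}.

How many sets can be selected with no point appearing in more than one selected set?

C4, C5, C8, C9 are pairwise disjoint (C4={8,9}; C5={10,11}; C8={5,6}; C9={13,14}).
Every remaining set overlaps one of these, and no 5 of the listed sets are pairwise disjoint, so 4 is the maximum.

4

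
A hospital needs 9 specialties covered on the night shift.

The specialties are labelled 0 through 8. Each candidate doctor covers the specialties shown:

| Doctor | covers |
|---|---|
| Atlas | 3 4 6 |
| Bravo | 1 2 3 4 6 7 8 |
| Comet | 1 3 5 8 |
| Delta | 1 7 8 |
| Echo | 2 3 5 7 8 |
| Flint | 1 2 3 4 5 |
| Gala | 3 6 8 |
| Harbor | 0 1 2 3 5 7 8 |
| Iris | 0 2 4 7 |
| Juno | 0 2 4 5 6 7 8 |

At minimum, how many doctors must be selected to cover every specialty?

2

Harbor and Juno together: Harbor ∪ Juno = {0, 1, 2, 3, 4, 5, 6, 7, 8} — every specialty is covered.
No single doctor has all 9 specialties (the largest, Bravo, has 7), so 2 is optimal.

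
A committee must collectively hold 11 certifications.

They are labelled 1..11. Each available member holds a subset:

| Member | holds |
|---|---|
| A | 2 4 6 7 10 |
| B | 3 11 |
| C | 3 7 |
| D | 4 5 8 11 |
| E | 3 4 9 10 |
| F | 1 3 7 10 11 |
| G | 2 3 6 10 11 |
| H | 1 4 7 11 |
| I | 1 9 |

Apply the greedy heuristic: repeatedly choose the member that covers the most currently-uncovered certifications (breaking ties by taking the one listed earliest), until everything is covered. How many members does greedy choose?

4

Greedy: pick A (covers 5 new) → pick D (covers 3 new) → pick E (covers 2 new) → pick F (covers 1 new). Total picks: 4.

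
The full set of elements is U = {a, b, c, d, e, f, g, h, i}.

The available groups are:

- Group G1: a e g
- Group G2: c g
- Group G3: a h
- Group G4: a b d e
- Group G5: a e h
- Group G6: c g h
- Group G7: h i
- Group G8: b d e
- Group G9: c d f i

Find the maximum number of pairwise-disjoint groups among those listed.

3

G2, G4, G7 are pairwise disjoint (G2={c,g}; G4={a,b,d,e}; G7={h,i}).
Every remaining group overlaps one of these, and no 4 of the listed groups are pairwise disjoint, so 3 is the maximum.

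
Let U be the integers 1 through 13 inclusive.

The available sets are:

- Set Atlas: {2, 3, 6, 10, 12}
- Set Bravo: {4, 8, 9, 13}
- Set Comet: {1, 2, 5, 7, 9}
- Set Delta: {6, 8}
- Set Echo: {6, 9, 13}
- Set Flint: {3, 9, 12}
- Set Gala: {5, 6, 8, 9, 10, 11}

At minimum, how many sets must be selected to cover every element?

4

Bravo and Comet and Flint and Gala together: Bravo ∪ Comet ∪ Flint ∪ Gala = {1, 2, 3, 4, 5, 6, 7, 8, 9, 10, 11, 12, 13} — every element is covered.
Only Gala contains 11, so Gala is forced; the remaining 7 elements need at least 3 more sets (each remaining set adds at most 3) — so at least 4 sets are needed, and 4 is optimal.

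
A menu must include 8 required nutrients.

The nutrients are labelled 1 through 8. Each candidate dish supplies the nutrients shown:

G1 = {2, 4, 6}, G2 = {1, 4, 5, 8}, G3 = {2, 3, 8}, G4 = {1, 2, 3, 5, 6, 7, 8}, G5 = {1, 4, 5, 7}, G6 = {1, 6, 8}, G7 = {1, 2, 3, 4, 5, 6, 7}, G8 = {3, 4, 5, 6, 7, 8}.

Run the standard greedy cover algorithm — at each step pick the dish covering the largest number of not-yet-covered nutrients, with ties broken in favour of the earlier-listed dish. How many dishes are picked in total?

Greedy: pick G4 (covers 7 new) → pick G1 (covers 1 new). Total picks: 2.

2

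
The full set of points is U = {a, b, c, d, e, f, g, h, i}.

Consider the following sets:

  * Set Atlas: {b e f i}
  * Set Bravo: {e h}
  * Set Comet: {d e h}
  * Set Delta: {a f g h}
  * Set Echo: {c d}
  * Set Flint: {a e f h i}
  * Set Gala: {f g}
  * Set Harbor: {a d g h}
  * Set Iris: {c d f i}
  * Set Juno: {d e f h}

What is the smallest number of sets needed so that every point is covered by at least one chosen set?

Atlas, Harbor, and Iris cover everything between them: the union {a, b, c, d, e, f, g, h, i} is all of U.
Only Atlas contains b, so Atlas is forced; the remaining 5 points need at least 2 more sets (each remaining set adds at most 4) — so at least 3 sets are needed, and 3 is optimal.

3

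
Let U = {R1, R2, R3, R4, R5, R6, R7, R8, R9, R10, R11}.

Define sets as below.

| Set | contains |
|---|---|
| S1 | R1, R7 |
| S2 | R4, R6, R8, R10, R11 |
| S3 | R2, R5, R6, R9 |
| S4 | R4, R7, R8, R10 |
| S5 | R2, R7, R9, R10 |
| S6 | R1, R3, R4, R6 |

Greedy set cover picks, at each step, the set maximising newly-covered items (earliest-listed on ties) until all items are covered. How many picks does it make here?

Greedy: pick S2 (covers 5 new) → pick S3 (covers 3 new) → pick S1 (covers 2 new) → pick S6 (covers 1 new). Total picks: 4.

4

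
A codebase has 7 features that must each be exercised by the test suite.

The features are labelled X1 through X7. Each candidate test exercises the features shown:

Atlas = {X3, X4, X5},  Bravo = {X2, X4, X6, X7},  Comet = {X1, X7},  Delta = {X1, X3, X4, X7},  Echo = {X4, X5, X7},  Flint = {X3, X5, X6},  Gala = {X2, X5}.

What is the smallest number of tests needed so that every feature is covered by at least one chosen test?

3

Take {Bravo, Delta, Gala}. Their union is {X1, X2, X3, X4, X5, X6, X7}, which is all 7 features.
No 2 of the 7 tests cover everything (all 21 combinations miss at least one feature), so 3 is optimal.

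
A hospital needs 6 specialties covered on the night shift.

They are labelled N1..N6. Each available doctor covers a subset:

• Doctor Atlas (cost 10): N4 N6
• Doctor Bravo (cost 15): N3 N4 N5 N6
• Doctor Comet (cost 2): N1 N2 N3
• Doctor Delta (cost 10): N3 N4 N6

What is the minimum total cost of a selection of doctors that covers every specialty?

Bravo, Comet together cover every specialty (Bravo ∪ Comet = {N1, N2, N3, N4, N5, N6}); total cost 15 + 2 = 17.
The greedy pick Comet, Atlas, Bravo costs 27; no covering selection beats 17.

17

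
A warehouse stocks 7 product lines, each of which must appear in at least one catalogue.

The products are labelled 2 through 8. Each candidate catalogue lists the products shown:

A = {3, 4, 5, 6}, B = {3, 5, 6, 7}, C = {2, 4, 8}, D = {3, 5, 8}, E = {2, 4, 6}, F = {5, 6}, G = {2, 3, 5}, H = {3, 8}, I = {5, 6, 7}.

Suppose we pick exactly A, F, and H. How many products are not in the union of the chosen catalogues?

2

Union of A, F, H = {3, 4, 5, 6, 8}.
Not covered: 2, 7 — 2 products.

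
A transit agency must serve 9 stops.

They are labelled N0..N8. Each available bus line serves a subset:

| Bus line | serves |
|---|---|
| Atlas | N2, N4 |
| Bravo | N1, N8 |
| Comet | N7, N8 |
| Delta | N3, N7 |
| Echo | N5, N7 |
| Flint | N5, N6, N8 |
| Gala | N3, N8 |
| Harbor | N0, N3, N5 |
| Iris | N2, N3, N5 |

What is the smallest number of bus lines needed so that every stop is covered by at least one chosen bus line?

5

Take {Atlas, Bravo, Delta, Flint, Harbor}. Their union is {N0, N1, N2, N3, N4, N5, N6, N7, N8}, which is all 9 stops.
No 4 of the 9 bus lines cover everything (all 126 combinations miss at least one stop), so 5 is optimal.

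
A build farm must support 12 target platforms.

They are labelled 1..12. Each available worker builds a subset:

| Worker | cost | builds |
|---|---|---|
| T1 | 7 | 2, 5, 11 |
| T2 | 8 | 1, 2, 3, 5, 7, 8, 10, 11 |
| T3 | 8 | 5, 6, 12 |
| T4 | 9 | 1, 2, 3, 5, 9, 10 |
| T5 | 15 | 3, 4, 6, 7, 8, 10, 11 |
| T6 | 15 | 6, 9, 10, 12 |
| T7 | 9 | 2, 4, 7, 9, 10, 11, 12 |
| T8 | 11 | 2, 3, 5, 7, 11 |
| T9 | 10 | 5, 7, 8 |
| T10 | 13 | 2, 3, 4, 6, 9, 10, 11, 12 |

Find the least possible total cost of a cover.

T2, T10 together cover every platform (T2 ∪ T10 = {1, 2, 3, 4, 5, 6, 7, 8, 9, 10, 11, 12}); total cost 8 + 13 = 21.
The greedy pick T2, T7, T3 costs 25; no covering selection beats 21.

21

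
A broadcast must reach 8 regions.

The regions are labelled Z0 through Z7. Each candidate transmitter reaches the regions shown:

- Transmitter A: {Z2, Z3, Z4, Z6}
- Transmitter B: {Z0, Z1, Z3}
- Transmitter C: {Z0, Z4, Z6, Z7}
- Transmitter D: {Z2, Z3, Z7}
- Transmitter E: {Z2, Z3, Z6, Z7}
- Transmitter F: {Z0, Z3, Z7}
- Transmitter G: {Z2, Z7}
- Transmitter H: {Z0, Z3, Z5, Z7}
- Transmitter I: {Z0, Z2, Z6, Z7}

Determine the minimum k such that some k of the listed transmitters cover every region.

3

A and B and H together: A ∪ B ∪ H = {Z0, Z1, Z2, Z3, Z4, Z5, Z6, Z7} — every region is covered.
Only B contains Z1, so B is forced; the remaining 5 regions need at least 2 more transmitters (each remaining transmitter adds at most 3) — so at least 3 transmitters are needed, and 3 is optimal.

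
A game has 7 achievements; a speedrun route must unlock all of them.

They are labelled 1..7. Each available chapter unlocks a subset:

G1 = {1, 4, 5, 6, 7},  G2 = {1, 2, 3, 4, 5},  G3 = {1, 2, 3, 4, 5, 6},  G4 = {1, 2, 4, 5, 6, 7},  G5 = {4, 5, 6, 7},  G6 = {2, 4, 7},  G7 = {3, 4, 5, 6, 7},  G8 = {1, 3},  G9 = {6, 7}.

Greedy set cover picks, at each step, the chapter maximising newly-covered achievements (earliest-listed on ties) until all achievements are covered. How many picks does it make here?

2

Greedy: pick G3 (covers 6 new) → pick G1 (covers 1 new). Total picks: 2.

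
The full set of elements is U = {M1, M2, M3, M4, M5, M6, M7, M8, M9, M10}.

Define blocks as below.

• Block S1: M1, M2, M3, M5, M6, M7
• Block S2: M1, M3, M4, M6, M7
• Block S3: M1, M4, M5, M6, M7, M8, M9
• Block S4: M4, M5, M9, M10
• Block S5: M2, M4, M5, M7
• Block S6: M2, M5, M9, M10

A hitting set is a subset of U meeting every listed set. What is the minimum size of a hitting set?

2

The 2 elements {M3, M5} hit every block.
The blocks S2, S6 are pairwise disjoint, so any hitting set needs a separate element for each — at least 2. Hence 2 is optimal.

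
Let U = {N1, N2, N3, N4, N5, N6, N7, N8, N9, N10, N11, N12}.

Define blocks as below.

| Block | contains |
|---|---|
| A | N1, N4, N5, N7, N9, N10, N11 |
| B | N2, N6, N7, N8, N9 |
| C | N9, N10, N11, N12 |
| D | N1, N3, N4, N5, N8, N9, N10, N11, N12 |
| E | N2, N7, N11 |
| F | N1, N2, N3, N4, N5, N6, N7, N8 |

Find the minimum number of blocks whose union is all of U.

2

D and F together: D ∪ F = {N1, N2, N3, N4, N5, N6, N7, N8, N9, N10, N11, N12} — every point is covered.
No single block has all 12 points (the largest, D, has 9), so 2 is optimal.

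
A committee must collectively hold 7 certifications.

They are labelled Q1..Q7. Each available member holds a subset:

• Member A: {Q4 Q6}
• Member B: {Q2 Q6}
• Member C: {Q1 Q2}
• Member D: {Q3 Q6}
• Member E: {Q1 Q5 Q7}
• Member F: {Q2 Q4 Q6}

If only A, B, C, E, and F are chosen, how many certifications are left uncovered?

Union of A, B, C, E, F = {Q1, Q2, Q4, Q5, Q6, Q7}.
Not covered: Q3 — 1 certification.

1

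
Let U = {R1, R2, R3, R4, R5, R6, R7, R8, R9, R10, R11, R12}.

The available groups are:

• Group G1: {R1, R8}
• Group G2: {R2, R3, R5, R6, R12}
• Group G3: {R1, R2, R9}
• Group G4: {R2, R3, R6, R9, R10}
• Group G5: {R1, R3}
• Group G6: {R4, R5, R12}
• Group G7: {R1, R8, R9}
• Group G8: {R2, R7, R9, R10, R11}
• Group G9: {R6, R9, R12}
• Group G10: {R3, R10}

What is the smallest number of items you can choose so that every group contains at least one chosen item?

H = {R1, R10, R12} meets every group (each contains at least one member of H), and |H| = 3.
The groups G1, G6, G8 are pairwise disjoint, so any hitting set needs a separate item for each — at least 3. Hence 3 is optimal.

3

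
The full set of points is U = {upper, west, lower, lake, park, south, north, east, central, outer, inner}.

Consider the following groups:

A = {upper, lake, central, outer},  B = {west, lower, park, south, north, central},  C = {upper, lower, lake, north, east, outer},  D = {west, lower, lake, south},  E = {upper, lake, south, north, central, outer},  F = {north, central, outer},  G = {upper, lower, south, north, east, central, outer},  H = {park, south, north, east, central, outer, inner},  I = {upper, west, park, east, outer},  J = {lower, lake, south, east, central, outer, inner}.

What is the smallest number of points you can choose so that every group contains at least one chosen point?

2

The 2 points {lower, outer} hit every group.
The groups D, F are pairwise disjoint, so any hitting set needs a separate point for each — at least 2. Hence 2 is optimal.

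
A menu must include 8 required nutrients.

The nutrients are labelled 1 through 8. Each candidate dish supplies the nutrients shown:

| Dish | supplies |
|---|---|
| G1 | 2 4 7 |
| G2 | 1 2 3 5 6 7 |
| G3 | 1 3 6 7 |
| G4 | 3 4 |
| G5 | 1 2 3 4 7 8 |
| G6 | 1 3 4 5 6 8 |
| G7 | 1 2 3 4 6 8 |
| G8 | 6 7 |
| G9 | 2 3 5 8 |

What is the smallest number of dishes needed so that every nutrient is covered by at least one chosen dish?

2

Take {G2, G6}. Their union is {1, 2, 3, 4, 5, 6, 7, 8}, which is all 8 nutrients.
No single dish has all 8 nutrients (the largest, G2, has 6), so 2 is optimal.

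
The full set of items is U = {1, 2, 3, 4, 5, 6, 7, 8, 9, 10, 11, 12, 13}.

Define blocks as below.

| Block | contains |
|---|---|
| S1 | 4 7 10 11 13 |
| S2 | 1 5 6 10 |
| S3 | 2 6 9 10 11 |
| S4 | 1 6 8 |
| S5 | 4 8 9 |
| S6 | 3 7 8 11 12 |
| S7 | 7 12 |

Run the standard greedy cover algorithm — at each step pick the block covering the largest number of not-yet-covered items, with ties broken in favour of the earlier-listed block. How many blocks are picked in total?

Greedy: pick S1 (covers 5 new) → pick S2 (covers 3 new) → pick S6 (covers 3 new) → pick S3 (covers 2 new). Total picks: 4.

4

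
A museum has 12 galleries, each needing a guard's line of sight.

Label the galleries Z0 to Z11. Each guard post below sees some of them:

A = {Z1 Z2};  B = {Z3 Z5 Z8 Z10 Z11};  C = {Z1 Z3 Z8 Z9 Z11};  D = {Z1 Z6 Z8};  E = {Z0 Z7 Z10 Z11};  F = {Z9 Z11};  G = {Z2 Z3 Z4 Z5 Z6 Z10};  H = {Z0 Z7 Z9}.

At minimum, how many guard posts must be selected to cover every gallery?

3

C and G and H together: C ∪ G ∪ H = {Z0, Z1, Z2, Z3, Z4, Z5, Z6, Z7, Z8, Z9, Z10, Z11} — every gallery is covered.
Only G contains Z4, so G is forced; the remaining 6 galleries need at least 2 more guard posts (each remaining guard post adds at most 4) — so at least 3 guard posts are needed, and 3 is optimal.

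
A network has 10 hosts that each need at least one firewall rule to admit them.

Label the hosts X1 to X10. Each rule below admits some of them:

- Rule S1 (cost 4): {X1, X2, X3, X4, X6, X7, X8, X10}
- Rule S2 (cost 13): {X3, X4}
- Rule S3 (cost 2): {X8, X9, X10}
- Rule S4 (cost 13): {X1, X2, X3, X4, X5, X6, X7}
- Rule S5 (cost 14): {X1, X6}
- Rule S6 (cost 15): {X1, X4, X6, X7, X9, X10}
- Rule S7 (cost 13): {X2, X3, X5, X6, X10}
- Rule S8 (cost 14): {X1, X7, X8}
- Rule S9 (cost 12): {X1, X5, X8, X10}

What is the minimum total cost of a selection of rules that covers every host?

15

S3, S4 together cover every host (S3 ∪ S4 = {X1, X2, X3, X4, X5, X6, X7, X8, X9, X10}); total cost 2 + 13 = 15.
The greedy pick S1, S3, S9 costs 18; no covering selection beats 15.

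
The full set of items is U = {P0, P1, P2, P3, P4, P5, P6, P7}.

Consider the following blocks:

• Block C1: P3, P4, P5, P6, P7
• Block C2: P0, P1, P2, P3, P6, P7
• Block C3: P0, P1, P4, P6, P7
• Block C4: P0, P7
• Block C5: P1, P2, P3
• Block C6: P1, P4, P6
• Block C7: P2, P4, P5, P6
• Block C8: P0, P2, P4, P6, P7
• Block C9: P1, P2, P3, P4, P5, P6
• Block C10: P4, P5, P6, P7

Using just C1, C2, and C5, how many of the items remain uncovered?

Union of C1, C2, C5 = {P0, P1, P2, P3, P4, P5, P6, P7} — that's every item, so 0 are uncovered.

0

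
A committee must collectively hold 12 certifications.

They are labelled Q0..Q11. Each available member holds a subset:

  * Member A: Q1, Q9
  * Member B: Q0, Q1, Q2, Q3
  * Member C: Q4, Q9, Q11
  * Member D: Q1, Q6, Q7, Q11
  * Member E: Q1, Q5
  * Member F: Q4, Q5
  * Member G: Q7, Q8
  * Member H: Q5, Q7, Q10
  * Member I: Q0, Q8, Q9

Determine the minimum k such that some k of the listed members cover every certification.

5

B and D and F and H and I together: B ∪ D ∪ F ∪ H ∪ I = {Q0, Q1, Q2, Q3, Q4, Q5, Q6, Q7, Q8, Q9, Q10, Q11} — every certification is covered.
No 4 of the 9 members cover everything (all 126 combinations miss at least one certification), so 5 is optimal.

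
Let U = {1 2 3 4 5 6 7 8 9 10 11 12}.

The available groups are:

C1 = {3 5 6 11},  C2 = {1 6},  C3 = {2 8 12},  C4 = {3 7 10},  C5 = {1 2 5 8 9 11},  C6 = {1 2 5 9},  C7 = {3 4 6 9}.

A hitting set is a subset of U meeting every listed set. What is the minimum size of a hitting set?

3

The 3 elements {2, 3, 6} hit every group.
The groups C2, C3, C4 are pairwise disjoint, so any hitting set needs a separate element for each — at least 3. Hence 3 is optimal.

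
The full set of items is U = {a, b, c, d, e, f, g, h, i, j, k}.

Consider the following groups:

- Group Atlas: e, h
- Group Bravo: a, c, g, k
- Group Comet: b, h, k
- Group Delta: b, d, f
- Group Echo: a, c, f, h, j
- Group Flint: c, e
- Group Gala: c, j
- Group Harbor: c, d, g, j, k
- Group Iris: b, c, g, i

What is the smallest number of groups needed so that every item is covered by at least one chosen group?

Take {Atlas, Echo, Harbor, Iris}. Their union is {a, b, c, d, e, f, g, h, i, j, k}, which is all 11 items.
No 3 of the 9 groups cover everything (all 84 combinations miss at least one item), so 4 is optimal.

4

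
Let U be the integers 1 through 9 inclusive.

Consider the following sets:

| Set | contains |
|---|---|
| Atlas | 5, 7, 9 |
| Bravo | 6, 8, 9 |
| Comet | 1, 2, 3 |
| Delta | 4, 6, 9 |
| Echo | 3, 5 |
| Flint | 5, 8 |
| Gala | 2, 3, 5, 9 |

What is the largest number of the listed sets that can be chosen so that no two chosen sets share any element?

Comet, Delta, Flint are pairwise disjoint (Comet={1,2,3}; Delta={4,6,9}; Flint={5,8}).
Every remaining set overlaps one of these, and no 4 of the listed sets are pairwise disjoint, so 3 is the maximum.

3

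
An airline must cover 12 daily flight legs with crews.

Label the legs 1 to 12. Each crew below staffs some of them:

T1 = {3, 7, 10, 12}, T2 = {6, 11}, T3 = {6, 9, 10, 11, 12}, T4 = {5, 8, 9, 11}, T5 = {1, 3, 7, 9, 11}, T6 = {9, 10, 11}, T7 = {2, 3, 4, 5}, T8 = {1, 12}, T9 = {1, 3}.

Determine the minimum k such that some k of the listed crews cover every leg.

T3 and T4 and T5 and T7 together: T3 ∪ T4 ∪ T5 ∪ T7 = {1, 2, 3, 4, 5, 6, 7, 8, 9, 10, 11, 12} — every leg is covered.
No 3 of the 9 crews cover everything (all 84 combinations miss at least one leg), so 4 is optimal.

4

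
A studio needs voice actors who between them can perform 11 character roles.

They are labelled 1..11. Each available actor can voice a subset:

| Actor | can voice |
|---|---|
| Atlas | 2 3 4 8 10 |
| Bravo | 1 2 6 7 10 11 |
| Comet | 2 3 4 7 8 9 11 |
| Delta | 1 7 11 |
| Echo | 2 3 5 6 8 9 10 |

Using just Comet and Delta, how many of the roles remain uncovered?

3

Union of Comet, Delta = {1, 2, 3, 4, 7, 8, 9, 11}.
Not covered: 5, 6, 10 — 3 roles.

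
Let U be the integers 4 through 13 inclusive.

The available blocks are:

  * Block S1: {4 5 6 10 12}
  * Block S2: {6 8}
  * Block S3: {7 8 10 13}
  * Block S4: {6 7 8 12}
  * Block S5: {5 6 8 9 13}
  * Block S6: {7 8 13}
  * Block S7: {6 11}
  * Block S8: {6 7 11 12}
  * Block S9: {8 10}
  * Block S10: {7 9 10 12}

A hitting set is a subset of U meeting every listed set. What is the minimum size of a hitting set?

H = {8, 10, 11} meets every block (each contains at least one member of H), and |H| = 3.
No choice of 2 elements meets every block, so 3 is the minimum.

3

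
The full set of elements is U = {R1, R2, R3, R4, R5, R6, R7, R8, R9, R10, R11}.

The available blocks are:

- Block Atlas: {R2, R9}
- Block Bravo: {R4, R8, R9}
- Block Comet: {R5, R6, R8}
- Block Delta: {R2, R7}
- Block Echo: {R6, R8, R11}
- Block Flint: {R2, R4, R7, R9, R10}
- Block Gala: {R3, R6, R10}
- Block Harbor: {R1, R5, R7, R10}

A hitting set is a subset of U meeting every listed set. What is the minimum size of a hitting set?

3

H = {R6, R7, R9} meets every block (each contains at least one member of H), and |H| = 3.
The blocks Atlas, Echo, Harbor are pairwise disjoint, so any hitting set needs a separate element for each — at least 3. Hence 3 is optimal.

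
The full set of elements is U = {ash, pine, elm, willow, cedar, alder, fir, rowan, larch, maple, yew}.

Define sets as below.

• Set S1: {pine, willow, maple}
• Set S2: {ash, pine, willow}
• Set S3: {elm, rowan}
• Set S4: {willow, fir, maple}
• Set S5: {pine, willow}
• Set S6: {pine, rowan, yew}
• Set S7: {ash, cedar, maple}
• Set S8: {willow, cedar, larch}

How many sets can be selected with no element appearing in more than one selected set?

S3, S5, S7 are pairwise disjoint (S3={elm,rowan}; S5={pine,willow}; S7={ash,cedar,maple}).
Every remaining set overlaps one of these, and no 4 of the listed sets are pairwise disjoint, so 3 is the maximum.

3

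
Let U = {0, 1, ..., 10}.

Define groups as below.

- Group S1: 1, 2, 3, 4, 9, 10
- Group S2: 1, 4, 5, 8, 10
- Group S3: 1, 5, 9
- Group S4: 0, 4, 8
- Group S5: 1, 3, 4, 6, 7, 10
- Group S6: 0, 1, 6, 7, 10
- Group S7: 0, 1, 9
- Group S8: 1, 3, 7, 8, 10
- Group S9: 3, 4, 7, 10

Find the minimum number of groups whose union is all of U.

Take {S1, S2, S6}. Their union is {0, 1, 2, 3, 4, 5, 6, 7, 8, 9, 10}, which is all 11 elements.
Only S1 contains 2, so S1 is forced; the remaining 5 elements need at least 2 more groups (each remaining group adds at most 3) — so at least 3 groups are needed, and 3 is optimal.

3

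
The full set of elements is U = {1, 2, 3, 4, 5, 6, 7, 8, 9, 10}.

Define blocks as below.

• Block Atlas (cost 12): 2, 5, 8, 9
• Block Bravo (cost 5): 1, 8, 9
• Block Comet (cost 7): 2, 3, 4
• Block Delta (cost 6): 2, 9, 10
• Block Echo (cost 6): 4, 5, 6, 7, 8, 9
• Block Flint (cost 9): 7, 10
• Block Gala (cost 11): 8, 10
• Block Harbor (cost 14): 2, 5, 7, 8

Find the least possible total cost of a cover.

24

Bravo, Comet, Delta, Echo together cover every element (Bravo ∪ Comet ∪ Delta ∪ Echo = {1, 2, 3, 4, 5, 6, 7, 8, 9, 10}); total cost 5 + 7 + 6 + 6 = 24.
No covering selection has total cost below 24.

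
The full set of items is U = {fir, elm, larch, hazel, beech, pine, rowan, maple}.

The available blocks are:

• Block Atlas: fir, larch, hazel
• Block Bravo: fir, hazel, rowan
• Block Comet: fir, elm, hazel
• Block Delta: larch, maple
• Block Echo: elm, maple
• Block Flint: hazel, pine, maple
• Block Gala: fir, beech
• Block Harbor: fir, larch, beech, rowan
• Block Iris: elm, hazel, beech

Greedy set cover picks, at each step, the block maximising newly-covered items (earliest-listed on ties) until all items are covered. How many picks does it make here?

3

Greedy: pick Harbor (covers 4 new) → pick Flint (covers 3 new) → pick Comet (covers 1 new). Total picks: 3.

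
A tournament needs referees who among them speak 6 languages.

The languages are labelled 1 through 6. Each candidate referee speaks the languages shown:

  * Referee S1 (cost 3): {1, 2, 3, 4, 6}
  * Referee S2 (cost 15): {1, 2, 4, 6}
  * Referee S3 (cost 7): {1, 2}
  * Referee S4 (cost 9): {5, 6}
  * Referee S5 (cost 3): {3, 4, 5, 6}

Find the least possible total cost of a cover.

S1, S5 together cover every language (S1 ∪ S5 = {1, 2, 3, 4, 5, 6}); total cost 3 + 3 = 6.
No covering selection has total cost below 6.

6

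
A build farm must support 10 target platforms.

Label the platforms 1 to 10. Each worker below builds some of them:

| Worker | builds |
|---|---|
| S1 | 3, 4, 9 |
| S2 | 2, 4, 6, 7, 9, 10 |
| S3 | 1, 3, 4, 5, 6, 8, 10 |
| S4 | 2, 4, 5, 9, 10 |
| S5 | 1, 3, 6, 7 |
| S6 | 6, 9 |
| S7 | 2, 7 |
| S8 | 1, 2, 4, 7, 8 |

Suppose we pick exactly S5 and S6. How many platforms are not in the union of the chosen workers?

Union of S5, S6 = {1, 3, 6, 7, 9}.
Not covered: 2, 4, 5, 8, 10 — 5 platforms.

5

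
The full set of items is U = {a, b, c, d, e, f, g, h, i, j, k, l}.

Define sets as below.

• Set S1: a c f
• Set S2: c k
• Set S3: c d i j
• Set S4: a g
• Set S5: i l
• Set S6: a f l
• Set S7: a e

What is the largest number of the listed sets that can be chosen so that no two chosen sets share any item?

S2, S5, S7 are pairwise disjoint (S2={c,k}; S5={i,l}; S7={a,e}).
Every remaining set overlaps one of these, and no 4 of the listed sets are pairwise disjoint, so 3 is the maximum.

3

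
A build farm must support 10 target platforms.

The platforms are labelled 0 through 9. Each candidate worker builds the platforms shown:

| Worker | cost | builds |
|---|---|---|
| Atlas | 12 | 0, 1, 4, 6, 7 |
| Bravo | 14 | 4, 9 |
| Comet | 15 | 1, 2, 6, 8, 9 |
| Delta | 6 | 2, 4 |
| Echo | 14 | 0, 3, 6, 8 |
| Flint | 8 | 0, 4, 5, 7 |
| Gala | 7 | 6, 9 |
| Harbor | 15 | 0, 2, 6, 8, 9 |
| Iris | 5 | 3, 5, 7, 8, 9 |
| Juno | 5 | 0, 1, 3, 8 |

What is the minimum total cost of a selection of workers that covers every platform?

23

Delta, Gala, Iris, Juno together cover every platform (Delta ∪ Gala ∪ Iris ∪ Juno = {0, 1, 2, 3, 4, 5, 6, 7, 8, 9}); total cost 6 + 7 + 5 + 5 = 23.
No covering selection has total cost below 23.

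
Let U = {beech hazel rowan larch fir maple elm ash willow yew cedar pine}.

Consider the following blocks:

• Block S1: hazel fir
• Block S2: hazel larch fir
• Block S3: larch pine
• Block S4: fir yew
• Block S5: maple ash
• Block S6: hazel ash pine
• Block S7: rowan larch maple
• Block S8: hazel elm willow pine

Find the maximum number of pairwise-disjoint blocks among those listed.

S4, S7, S8 are pairwise disjoint (S4={fir,yew}; S7={rowan,larch,maple}; S8={hazel,elm,willow,pine}).
Every remaining block overlaps one of these, and no 4 of the listed blocks are pairwise disjoint, so 3 is the maximum.

3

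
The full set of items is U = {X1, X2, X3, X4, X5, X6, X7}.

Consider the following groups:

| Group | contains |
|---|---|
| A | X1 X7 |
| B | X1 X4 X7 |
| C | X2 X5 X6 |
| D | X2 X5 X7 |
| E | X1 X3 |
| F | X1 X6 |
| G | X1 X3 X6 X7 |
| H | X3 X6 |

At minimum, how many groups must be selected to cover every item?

Take {B, D, G}. Their union is {X1, X2, X3, X4, X5, X6, X7}, which is all 7 items.
Only B contains X4, so B is forced; the remaining 4 items need at least 2 more groups (each remaining group adds at most 3) — so at least 3 groups are needed, and 3 is optimal.

3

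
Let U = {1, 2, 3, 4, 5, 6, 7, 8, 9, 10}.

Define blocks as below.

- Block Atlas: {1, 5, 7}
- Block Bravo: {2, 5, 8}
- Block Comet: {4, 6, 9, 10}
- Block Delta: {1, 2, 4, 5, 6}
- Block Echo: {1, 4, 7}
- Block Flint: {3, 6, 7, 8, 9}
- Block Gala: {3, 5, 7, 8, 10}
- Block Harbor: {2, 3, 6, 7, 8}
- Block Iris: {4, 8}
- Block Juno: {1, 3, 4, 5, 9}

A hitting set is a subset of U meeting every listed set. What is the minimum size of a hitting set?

3

H = {3, 4, 5} meets every block (each contains at least one member of H), and |H| = 3.
No choice of 2 points meets every block, so 3 is the minimum.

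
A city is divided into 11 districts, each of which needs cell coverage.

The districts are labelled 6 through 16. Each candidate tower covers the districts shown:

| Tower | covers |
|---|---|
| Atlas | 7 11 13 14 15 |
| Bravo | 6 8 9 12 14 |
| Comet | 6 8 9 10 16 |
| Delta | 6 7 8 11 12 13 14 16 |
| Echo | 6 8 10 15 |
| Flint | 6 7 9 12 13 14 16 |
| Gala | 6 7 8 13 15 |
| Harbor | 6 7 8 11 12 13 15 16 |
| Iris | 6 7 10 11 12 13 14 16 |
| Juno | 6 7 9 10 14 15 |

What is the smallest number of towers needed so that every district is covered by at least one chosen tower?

Take {Harbor, Juno}. Their union is {6, 7, 8, 9, 10, 11, 12, 13, 14, 15, 16}, which is all 11 districts.
No single tower has all 11 districts (the largest, Delta, has 8), so 2 is optimal.

2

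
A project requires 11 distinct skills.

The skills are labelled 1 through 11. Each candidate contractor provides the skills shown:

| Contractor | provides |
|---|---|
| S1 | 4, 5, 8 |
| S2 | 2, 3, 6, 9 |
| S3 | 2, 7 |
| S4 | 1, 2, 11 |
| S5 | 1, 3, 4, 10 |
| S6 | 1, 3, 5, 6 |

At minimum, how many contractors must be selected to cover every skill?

S1 and S2 and S3 and S4 and S5 together: S1 ∪ S2 ∪ S3 ∪ S4 ∪ S5 = {1, 2, 3, 4, 5, 6, 7, 8, 9, 10, 11} — every skill is covered.
No 4 of the 6 contractors cover everything (all 15 combinations miss at least one skill), so 5 is optimal.

5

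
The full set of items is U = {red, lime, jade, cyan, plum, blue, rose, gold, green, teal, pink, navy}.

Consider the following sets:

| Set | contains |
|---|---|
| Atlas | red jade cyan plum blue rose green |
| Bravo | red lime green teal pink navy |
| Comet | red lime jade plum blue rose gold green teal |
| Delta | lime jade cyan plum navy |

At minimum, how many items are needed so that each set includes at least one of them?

2

The 2 items {lime, cyan} hit every set.
No single item lies in every set, so at least 2 are needed and 2 is optimal.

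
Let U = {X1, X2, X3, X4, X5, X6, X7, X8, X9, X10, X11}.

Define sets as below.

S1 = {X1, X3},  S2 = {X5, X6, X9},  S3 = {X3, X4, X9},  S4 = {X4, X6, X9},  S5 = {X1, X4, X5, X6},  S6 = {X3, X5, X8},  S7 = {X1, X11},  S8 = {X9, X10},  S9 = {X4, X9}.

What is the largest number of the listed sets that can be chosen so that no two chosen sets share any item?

S4, S6, S7 are pairwise disjoint (S4={X4,X6,X9}; S6={X3,X5,X8}; S7={X1,X11}).
Every remaining set overlaps one of these, and no 4 of the listed sets are pairwise disjoint, so 3 is the maximum.

3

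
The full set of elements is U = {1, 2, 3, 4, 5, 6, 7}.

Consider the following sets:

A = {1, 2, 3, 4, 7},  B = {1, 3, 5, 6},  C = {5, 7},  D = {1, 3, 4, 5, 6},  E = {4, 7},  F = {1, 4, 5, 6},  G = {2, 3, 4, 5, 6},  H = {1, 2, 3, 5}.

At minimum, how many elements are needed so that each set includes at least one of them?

Take T = {5, 7}. Each listed set contains at least one of these, so T is a hitting set of size 2.
The sets E, H are pairwise disjoint, so any hitting set needs a separate element for each — at least 2. Hence 2 is optimal.

2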